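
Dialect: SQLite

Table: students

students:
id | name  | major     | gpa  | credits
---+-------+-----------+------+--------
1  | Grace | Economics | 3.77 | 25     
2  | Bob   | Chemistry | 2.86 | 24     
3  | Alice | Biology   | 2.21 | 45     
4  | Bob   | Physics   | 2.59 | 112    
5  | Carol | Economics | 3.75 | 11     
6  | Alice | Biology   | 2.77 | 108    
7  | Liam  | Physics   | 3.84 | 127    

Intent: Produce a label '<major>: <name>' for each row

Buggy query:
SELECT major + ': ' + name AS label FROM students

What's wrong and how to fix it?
Bug: '+' is numeric addition; on text columns SQLite converts them to 0 instead of concatenating

Fix: Use the || operator for string concatenation

Corrected query:
SELECT major || ': ' || name AS label FROM students

Result:
label           
----------------
Economics: Grace
Chemistry: Bob  
Biology: Alice  
Physics: Bob    
Economics: Carol
Biology: Alice  
Physics: Liam   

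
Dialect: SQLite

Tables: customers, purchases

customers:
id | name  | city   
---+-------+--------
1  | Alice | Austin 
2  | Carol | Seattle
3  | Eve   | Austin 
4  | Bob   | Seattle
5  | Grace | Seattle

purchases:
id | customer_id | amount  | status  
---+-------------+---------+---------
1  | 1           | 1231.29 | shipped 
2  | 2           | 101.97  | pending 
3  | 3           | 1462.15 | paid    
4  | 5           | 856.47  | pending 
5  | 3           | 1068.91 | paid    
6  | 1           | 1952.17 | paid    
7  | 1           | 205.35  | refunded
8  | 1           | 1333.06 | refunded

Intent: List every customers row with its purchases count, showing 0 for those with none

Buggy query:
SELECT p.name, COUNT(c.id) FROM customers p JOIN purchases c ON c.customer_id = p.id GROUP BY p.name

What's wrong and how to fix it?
Bug: An inner join excludes parents with zero children

Fix: Switch to LEFT JOIN to retain unmatched parent rows

Corrected query:
SELECT p.name, COUNT(c.id) FROM customers p LEFT JOIN purchases c ON c.customer_id = p.id GROUP BY p.name

Result:
name  | COUNT(c.id)
------+------------
Alice | 4          
Bob   | 0          
Carol | 1          
Eve   | 2          
Grace | 1          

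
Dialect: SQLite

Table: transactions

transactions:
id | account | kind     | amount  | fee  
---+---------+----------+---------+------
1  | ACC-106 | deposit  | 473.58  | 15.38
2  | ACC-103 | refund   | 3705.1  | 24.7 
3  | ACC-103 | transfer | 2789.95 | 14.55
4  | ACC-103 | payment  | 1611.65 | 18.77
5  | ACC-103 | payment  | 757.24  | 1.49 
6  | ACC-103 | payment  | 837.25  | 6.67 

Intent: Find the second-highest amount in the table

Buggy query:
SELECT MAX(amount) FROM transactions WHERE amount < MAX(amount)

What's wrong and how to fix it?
Bug: MAX(amount) on the right of the comparison is an aggregate-in-WHERE error

Fix: Compute the overall MAX in a subquery, then take MAX of rows below it

Corrected query:
SELECT MAX(amount) FROM transactions WHERE amount < (SELECT MAX(amount) FROM transactions)

Result:
MAX(amount)
-----------
2789.95    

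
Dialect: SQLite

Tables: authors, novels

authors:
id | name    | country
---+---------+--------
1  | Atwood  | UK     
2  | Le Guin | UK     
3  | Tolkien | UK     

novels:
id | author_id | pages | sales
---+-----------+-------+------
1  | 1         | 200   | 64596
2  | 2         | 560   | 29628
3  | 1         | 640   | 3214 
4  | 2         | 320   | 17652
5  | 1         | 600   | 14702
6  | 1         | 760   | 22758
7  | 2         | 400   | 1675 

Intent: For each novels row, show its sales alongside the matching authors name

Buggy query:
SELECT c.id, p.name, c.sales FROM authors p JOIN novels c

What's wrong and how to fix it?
Bug: Missing join condition: each novels row is matched to all authors rows instead of just its own

Fix: Add ON c.author_id = p.id to the JOIN

Corrected query:
SELECT c.id, p.name, c.sales FROM authors p JOIN novels c ON c.author_id = p.id

Result:
id | name    | sales
---+---------+------
1  | Atwood  | 64596
2  | Le Guin | 29628
3  | Atwood  | 3214 
4  | Le Guin | 17652
5  | Atwood  | 14702
6  | Atwood  | 22758
7  | Le Guin | 1675 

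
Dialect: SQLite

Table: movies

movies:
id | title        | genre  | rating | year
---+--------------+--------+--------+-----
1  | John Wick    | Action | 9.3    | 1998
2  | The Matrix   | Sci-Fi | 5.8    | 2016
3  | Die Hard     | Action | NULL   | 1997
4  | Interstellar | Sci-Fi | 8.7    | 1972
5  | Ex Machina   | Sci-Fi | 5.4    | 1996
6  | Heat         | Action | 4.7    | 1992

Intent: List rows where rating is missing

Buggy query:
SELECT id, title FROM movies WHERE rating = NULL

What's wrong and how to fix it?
Bug: '= NULL' is always unknown in SQL three-valued logic, so no rows match

Fix: Use IS NULL to test for NULL

Corrected query:
SELECT id, title FROM movies WHERE rating IS NULL

Result:
id | title   
---+---------
3  | Die Hard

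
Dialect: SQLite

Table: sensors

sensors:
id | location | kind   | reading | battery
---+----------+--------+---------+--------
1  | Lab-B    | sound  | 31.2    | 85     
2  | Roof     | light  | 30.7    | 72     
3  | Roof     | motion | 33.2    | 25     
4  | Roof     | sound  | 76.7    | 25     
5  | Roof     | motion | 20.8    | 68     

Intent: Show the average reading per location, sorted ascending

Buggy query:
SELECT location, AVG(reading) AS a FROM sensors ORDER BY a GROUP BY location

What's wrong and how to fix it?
Bug: GROUP BY must precede ORDER BY

Fix: Reorder: SELECT … FROM … GROUP BY … ORDER BY …

Corrected query:
SELECT location, AVG(reading) AS a FROM sensors GROUP BY location ORDER BY a

Result:
location | a    
---------+------
Lab-B    | 31.2 
Roof     | 40.35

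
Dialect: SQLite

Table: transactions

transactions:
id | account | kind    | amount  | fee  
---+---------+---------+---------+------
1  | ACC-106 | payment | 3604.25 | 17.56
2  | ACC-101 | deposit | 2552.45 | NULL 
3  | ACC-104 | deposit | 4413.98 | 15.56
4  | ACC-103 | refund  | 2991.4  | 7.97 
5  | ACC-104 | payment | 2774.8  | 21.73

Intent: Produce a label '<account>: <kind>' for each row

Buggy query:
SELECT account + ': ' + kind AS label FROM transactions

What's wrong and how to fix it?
Bug: SQLite uses || for string concatenation; + coerces text to numbers (yielding 0)

Fix: Use the || operator for string concatenation

Corrected query:
SELECT account || ': ' || kind AS label FROM transactions

Result:
label           
----------------
ACC-106: payment
ACC-101: deposit
ACC-104: deposit
ACC-103: refund 
ACC-104: payment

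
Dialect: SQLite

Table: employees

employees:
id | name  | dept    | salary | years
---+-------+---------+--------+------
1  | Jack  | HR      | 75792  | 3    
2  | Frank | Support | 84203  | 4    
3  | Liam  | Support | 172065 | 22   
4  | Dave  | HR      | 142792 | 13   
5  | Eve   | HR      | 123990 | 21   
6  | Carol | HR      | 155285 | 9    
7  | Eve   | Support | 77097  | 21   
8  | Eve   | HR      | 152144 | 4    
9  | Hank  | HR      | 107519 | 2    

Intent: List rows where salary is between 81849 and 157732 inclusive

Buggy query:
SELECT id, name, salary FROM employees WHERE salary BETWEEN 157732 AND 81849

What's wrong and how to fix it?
Bug: The bounds are reversed; BETWEEN a AND b requires a <= b to match anything

Fix: Write BETWEEN 81849 AND 157732

Corrected query:
SELECT id, name, salary FROM employees WHERE salary BETWEEN 81849 AND 157732

Result:
id | name  | salary
---+-------+-------
2  | Frank | 84203 
4  | Dave  | 142792
5  | Eve   | 123990
6  | Carol | 155285
8  | Eve   | 152144
9  | Hank  | 107519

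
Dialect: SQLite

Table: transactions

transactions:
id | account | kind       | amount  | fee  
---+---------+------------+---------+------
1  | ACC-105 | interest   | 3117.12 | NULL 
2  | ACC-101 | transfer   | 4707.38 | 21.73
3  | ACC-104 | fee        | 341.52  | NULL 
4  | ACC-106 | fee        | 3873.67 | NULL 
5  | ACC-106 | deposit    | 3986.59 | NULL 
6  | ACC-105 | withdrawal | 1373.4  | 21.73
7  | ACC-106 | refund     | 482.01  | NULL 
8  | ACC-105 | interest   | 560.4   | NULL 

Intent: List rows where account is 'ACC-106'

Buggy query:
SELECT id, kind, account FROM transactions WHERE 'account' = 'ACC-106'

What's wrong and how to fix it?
Bug: Single quotes denote string literals in SQL; the column name is being compared as a constant string

Fix: Reference the column as account without single quotes

Corrected query:
SELECT id, kind, account FROM transactions WHERE account = 'ACC-106'

Result:
id | kind    | account
---+---------+--------
4  | fee     | ACC-106
5  | deposit | ACC-106
7  | refund  | ACC-106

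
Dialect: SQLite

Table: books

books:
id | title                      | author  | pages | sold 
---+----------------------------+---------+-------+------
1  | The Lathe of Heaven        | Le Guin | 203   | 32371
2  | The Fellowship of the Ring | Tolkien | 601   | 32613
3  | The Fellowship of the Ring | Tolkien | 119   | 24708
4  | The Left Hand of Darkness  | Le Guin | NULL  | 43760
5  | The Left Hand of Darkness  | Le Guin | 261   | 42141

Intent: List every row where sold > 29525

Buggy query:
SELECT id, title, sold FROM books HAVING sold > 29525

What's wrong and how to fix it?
Bug: HAVING filters the output of aggregation, but this query has no GROUP BY and no aggregate functions, so SQLite rejects it (HAVING clause on a non-aggregate query); the condition here is per row

Fix: Replace HAVING with WHERE since the condition applies to individual rows

Corrected query:
SELECT id, title, sold FROM books WHERE sold > 29525

Result:
id | title                      | sold 
---+----------------------------+------
1  | The Lathe of Heaven        | 32371
2  | The Fellowship of the Ring | 32613
4  | The Left Hand of Darkness  | 43760
5  | The Left Hand of Darkness  | 42141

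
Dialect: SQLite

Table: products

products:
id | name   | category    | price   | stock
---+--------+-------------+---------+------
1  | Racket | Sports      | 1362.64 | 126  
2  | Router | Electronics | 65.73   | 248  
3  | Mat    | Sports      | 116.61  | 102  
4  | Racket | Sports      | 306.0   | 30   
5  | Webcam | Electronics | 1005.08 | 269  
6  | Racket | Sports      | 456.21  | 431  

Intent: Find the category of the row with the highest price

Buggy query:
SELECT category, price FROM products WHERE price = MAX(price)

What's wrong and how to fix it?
Bug: MAX(price) is an aggregate and cannot be used directly in WHERE

Fix: Wrap MAX in a scalar subquery so WHERE compares against a single value

Corrected query:
SELECT category, price FROM products WHERE price = (SELECT MAX(price) FROM products)

Result:
category | price  
---------+--------
Sports   | 1362.64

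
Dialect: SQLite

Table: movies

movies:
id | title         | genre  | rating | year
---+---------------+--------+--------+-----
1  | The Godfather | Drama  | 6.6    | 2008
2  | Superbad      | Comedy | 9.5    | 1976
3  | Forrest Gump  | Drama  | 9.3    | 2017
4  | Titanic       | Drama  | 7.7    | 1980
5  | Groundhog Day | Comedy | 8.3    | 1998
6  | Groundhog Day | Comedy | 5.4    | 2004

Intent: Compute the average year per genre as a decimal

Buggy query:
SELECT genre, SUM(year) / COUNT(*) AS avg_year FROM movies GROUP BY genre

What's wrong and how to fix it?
Bug: Both operands are integers, so '/' performs integer division and truncates

Fix: Multiply by 1.0 (or CAST to REAL) to force floating-point division

Corrected query:
SELECT genre, SUM(year) * 1.0 / COUNT(*) AS avg_year FROM movies GROUP BY genre

Result:
genre  | avg_year   
-------+------------
Comedy | 1992.666667
Drama  | 2001.666667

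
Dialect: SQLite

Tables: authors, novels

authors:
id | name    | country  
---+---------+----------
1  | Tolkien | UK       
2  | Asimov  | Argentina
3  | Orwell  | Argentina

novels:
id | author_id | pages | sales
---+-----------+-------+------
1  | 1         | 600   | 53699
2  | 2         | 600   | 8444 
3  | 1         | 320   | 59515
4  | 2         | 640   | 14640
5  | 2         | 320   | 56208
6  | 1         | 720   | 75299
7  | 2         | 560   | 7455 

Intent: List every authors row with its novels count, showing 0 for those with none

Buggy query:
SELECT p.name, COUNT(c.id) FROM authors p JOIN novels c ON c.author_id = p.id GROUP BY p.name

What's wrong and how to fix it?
Bug: INNER JOIN drops authors rows that have no matching novels rows

Fix: Switch to LEFT JOIN to retain unmatched parent rows

Corrected query:
SELECT p.name, COUNT(c.id) FROM authors p LEFT JOIN novels c ON c.author_id = p.id GROUP BY p.name

Result:
name    | COUNT(c.id)
--------+------------
Asimov  | 4          
Orwell  | 0          
Tolkien | 3          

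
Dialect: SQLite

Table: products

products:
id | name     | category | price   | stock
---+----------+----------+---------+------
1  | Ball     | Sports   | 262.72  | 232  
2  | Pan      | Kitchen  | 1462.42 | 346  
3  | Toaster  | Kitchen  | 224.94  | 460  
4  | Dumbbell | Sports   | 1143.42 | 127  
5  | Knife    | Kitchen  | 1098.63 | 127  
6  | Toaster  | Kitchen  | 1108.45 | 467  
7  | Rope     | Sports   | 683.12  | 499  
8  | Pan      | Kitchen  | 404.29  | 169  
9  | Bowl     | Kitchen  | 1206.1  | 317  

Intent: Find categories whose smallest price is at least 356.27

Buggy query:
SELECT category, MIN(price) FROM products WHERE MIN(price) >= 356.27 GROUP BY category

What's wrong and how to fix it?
Bug: Aggregates like MIN are computed per group after WHERE runs

Fix: Replace WHERE with HAVING after the GROUP BY

Corrected query:
SELECT category, MIN(price) FROM products GROUP BY category HAVING MIN(price) >= 356.27

Result:
(no rows)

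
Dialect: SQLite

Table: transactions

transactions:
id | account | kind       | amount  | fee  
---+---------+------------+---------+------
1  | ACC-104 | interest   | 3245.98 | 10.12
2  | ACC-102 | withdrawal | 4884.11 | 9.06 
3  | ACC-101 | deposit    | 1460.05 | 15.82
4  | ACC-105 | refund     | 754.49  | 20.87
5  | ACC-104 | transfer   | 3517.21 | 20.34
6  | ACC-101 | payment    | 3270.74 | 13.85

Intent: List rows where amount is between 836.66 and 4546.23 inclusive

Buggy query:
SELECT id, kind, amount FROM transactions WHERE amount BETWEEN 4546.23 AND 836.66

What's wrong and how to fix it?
Bug: The bounds are reversed; BETWEEN a AND b requires a <= b to match anything

Fix: Swap the bounds so the smaller value comes first

Corrected query:
SELECT id, kind, amount FROM transactions WHERE amount BETWEEN 836.66 AND 4546.23

Result:
id | kind     | amount 
---+----------+--------
1  | interest | 3245.98
3  | deposit  | 1460.05
5  | transfer | 3517.21
6  | payment  | 3270.74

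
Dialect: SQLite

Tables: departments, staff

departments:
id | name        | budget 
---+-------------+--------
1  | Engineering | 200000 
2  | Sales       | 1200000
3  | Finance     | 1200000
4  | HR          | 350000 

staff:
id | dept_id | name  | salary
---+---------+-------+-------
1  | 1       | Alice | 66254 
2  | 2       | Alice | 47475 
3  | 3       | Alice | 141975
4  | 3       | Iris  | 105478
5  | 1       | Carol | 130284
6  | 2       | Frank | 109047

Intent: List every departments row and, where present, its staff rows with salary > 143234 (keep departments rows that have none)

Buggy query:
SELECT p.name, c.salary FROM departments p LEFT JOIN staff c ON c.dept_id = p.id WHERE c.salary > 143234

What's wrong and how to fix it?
Bug: A WHERE condition on the right-hand table after LEFT JOIN drops unmatched parents

Fix: Put 'c.salary > 143234' in the JOIN's ON clause instead of WHERE

Corrected query:
SELECT p.name, c.salary FROM departments p LEFT JOIN staff c ON c.dept_id = p.id AND c.salary > 143234

Result:
name        | salary
------------+-------
Engineering | NULL  
Sales       | NULL  
Finance     | NULL  
HR          | NULL  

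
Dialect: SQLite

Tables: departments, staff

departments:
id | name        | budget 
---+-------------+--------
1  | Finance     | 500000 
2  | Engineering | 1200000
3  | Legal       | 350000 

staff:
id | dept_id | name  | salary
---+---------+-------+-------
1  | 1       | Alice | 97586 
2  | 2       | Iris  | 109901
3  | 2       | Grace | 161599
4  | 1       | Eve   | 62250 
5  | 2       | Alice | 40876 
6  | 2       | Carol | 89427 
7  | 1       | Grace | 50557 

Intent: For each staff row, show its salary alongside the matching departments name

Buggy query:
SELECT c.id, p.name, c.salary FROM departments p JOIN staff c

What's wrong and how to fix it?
Bug: Missing join condition: each staff row is matched to all departments rows instead of just its own

Fix: Add ON c.dept_id = p.id to the JOIN

Corrected query:
SELECT c.id, p.name, c.salary FROM departments p JOIN staff c ON c.dept_id = p.id

Result:
id | name        | salary
---+-------------+-------
1  | Finance     | 97586 
2  | Engineering | 109901
3  | Engineering | 161599
4  | Finance     | 62250 
5  | Engineering | 40876 
6  | Engineering | 89427 
7  | Finance     | 50557 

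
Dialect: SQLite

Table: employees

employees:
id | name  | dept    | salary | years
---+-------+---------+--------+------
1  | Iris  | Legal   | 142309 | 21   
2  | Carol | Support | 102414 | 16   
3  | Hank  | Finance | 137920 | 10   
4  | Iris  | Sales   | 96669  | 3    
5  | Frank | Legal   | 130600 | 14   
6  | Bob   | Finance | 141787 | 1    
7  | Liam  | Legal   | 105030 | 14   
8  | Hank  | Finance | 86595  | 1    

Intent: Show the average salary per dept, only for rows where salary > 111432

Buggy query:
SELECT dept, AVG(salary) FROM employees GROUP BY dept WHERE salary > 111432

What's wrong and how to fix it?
Bug: WHERE cannot follow GROUP BY

Fix: Move the WHERE clause before GROUP BY

Corrected query:
SELECT dept, AVG(salary) FROM employees WHERE salary > 111432 GROUP BY dept

Result:
dept    | AVG(salary)
--------+------------
Finance | 139853.5   
Legal   | 136454.5   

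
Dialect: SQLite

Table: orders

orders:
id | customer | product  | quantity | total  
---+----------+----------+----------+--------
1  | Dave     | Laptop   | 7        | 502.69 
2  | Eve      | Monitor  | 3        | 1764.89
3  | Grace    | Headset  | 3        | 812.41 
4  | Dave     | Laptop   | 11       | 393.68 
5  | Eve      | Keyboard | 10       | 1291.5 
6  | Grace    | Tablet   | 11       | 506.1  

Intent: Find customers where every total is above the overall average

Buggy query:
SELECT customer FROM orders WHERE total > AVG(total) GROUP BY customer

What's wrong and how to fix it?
Bug: AVG() is an aggregate; it can't sit directly in WHERE

Fix: Compute the overall average in a scalar subquery and compare each group's MIN against it in HAVING

Corrected query:
SELECT customer FROM orders GROUP BY customer HAVING MIN(total) > (SELECT AVG(total) FROM orders)

Result:
customer
--------
Eve     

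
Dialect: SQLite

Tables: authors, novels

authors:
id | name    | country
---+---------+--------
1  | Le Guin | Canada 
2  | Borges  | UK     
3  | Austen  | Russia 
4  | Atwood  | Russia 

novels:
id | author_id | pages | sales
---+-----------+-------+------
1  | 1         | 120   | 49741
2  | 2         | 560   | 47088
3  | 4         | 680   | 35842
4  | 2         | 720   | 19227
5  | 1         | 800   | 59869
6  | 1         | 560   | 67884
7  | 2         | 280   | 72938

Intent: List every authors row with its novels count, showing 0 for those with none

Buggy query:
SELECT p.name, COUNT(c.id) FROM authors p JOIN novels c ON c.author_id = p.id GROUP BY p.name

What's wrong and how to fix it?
Bug: An inner join excludes parents with zero children

Fix: Use LEFT JOIN so parents without children still appear (COUNT(c.id) gives 0)

Corrected query:
SELECT p.name, COUNT(c.id) FROM authors p LEFT JOIN novels c ON c.author_id = p.id GROUP BY p.name

Result:
name    | COUNT(c.id)
--------+------------
Atwood  | 1          
Austen  | 0          
Borges  | 3          
Le Guin | 3          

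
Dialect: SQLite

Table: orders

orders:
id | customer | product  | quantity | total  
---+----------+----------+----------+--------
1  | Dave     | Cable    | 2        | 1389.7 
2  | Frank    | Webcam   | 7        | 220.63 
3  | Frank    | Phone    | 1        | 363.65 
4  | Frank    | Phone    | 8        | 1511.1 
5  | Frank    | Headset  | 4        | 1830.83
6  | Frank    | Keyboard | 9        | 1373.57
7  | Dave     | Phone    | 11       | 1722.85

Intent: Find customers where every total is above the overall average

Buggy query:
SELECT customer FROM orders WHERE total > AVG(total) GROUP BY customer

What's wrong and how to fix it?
Bug: WHERE evaluates per row before aggregation, so AVG() is unavailable

Fix: Use a subquery for AVG and a HAVING MIN(...) filter so the condition holds for every row in the group

Corrected query:
SELECT customer FROM orders GROUP BY customer HAVING MIN(total) > (SELECT AVG(total) FROM orders)

Result:
customer
--------
Dave    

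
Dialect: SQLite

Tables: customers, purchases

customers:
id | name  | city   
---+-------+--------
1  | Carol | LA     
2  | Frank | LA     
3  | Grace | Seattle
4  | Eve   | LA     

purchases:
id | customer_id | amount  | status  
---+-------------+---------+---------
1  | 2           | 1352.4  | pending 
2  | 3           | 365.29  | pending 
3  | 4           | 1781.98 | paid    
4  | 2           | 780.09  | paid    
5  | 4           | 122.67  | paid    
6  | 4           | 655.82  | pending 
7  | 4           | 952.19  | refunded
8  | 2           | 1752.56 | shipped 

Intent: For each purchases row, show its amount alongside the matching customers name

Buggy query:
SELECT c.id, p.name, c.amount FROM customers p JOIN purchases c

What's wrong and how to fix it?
Bug: Missing join condition: each purchases row is matched to all customers rows instead of just its own

Fix: Specify the join condition linking the foreign key to the parent id

Corrected query:
SELECT c.id, p.name, c.amount FROM customers p JOIN purchases c ON c.customer_id = p.id

Result:
id | name  | amount 
---+-------+--------
1  | Frank | 1352.4 
2  | Grace | 365.29 
3  | Eve   | 1781.98
4  | Frank | 780.09 
5  | Eve   | 122.67 
6  | Eve   | 655.82 
7  | Eve   | 952.19 
8  | Frank | 1752.56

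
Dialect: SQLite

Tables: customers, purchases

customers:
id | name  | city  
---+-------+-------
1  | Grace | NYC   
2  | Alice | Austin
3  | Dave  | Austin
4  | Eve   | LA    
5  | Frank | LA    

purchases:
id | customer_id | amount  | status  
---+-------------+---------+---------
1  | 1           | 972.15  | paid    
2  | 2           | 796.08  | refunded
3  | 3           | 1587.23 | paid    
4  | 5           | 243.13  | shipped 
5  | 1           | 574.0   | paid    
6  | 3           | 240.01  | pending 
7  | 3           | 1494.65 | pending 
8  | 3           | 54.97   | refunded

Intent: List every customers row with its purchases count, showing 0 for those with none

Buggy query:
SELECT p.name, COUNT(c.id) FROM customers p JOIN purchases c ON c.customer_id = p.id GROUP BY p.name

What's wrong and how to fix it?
Bug: An inner join excludes parents with zero children

Fix: Use LEFT JOIN so parents without children still appear (COUNT(c.id) gives 0)

Corrected query:
SELECT p.name, COUNT(c.id) FROM customers p LEFT JOIN purchases c ON c.customer_id = p.id GROUP BY p.name

Result:
name  | COUNT(c.id)
------+------------
Alice | 1          
Dave  | 4          
Eve   | 0          
Frank | 1          
Grace | 2          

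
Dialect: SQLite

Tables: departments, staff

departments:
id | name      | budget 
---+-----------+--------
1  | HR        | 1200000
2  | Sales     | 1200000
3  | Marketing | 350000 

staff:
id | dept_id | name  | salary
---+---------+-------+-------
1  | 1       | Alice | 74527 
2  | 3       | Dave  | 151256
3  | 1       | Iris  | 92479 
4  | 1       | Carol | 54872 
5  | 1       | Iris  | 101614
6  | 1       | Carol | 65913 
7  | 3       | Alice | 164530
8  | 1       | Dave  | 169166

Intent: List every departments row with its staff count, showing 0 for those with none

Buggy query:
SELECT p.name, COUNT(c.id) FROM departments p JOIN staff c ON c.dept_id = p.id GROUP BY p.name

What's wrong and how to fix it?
Bug: INNER JOIN drops departments rows that have no matching staff rows

Fix: Use LEFT JOIN so parents without children still appear (COUNT(c.id) gives 0)

Corrected query:
SELECT p.name, COUNT(c.id) FROM departments p LEFT JOIN staff c ON c.dept_id = p.id GROUP BY p.name

Result:
name      | COUNT(c.id)
----------+------------
HR        | 6          
Marketing | 2          
Sales     | 0          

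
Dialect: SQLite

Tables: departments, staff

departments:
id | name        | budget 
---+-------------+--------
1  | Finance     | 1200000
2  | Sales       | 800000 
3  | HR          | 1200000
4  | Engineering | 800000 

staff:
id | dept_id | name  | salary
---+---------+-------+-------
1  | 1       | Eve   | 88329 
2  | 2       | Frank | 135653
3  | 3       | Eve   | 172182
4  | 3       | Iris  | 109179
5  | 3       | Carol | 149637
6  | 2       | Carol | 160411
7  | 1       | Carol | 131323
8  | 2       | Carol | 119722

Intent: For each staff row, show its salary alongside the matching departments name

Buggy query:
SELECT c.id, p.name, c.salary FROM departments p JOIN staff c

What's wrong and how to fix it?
Bug: Missing join condition: each staff row is matched to all departments rows instead of just its own

Fix: Add ON c.dept_id = p.id to the JOIN

Corrected query:
SELECT c.id, p.name, c.salary FROM departments p JOIN staff c ON c.dept_id = p.id

Result:
id | name    | salary
---+---------+-------
1  | Finance | 88329 
2  | Sales   | 135653
3  | HR      | 172182
4  | HR      | 109179
5  | HR      | 149637
6  | Sales   | 160411
7  | Finance | 131323
8  | Sales   | 119722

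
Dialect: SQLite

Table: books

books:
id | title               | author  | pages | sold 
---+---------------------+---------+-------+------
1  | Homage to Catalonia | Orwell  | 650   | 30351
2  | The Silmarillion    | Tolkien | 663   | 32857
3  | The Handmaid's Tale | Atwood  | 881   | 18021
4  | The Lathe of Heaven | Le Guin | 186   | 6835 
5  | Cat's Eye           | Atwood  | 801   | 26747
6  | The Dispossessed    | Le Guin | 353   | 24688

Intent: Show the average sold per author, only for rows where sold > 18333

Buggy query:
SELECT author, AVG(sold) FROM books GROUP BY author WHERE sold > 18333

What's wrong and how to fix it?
Bug: WHERE cannot follow GROUP BY

Fix: Place WHERE between FROM and GROUP BY

Corrected query:
SELECT author, AVG(sold) FROM books WHERE sold > 18333 GROUP BY author

Result:
author  | AVG(sold)
--------+----------
Atwood  | 26747    
Le Guin | 24688    
Orwell  | 30351    
Tolkien | 32857    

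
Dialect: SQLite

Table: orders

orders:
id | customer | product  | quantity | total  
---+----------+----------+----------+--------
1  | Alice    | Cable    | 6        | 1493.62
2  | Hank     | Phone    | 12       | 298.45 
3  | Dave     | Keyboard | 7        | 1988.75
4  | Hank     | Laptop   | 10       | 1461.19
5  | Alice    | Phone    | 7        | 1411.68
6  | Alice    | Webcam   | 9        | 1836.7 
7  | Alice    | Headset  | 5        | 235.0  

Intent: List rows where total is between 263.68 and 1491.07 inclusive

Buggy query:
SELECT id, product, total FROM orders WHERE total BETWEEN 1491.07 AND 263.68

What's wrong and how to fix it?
Bug: The bounds are reversed; BETWEEN a AND b requires a <= b to match anything

Fix: Swap the bounds so the smaller value comes first

Corrected query:
SELECT id, product, total FROM orders WHERE total BETWEEN 263.68 AND 1491.07

Result:
id | product | total  
---+---------+--------
2  | Phone   | 298.45 
4  | Laptop  | 1461.19
5  | Phone   | 1411.68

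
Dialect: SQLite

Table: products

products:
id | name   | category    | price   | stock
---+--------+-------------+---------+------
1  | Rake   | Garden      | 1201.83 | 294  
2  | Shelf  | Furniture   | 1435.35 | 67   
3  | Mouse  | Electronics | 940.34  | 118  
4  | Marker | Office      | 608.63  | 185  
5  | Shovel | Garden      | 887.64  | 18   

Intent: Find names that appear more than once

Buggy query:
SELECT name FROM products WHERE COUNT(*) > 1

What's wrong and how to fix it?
Bug: COUNT(*) is an aggregate and cannot be used in WHERE

Fix: Group first, then use HAVING for the count condition

Corrected query:
SELECT name FROM products GROUP BY name HAVING COUNT(*) > 1

Result:
(no rows)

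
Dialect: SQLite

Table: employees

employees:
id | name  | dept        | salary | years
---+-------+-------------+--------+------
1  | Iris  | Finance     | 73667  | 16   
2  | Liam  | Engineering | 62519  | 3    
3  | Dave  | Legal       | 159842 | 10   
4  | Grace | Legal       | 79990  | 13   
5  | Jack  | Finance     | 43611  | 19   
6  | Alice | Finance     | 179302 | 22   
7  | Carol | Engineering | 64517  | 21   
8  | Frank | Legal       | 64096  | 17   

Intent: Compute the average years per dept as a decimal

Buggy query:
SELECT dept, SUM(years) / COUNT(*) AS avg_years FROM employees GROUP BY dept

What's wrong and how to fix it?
Bug: SUM(years) and COUNT(*) are both integers; the division truncates the fractional part

Fix: Cast one side to REAL so the division keeps the fractional part

Corrected query:
SELECT dept, SUM(years) * 1.0 / COUNT(*) AS avg_years FROM employees GROUP BY dept

Result:
dept        | avg_years
------------+----------
Engineering | 12       
Finance     | 19       
Legal       | 13.333333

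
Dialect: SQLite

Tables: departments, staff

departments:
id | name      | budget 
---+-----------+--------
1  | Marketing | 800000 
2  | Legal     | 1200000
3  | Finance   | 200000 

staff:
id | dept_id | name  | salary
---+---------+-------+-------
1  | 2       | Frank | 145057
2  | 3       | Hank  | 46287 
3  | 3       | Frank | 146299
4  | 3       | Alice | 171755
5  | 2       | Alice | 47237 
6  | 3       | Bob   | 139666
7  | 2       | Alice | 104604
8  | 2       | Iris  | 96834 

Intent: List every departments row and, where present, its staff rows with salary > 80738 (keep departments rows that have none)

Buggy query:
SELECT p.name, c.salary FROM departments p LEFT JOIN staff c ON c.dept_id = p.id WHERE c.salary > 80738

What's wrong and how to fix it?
Bug: Filtering c.salary in WHERE discards the NULL rows produced by LEFT JOIN, turning it into an inner join

Fix: Move the right-table condition into the ON clause so unmatched parents are kept

Corrected query:
SELECT p.name, c.salary FROM departments p LEFT JOIN staff c ON c.dept_id = p.id AND c.salary > 80738

Result:
name      | salary
----------+-------
Marketing | NULL  
Legal     | 96834 
Legal     | 104604
Legal     | 145057
Finance   | 139666
Finance   | 146299
Finance   | 171755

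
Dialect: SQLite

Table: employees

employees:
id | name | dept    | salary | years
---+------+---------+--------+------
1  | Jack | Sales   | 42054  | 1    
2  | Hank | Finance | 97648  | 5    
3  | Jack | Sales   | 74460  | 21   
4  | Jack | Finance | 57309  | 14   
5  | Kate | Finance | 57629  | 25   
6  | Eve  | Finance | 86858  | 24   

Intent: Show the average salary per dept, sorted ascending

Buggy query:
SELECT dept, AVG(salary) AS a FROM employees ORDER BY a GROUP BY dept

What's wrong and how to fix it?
Bug: ORDER BY appears before GROUP BY; SQL clause order requires GROUP BY first

Fix: Reorder: SELECT … FROM … GROUP BY … ORDER BY …

Corrected query:
SELECT dept, AVG(salary) AS a FROM employees GROUP BY dept ORDER BY a

Result:
dept    | a    
--------+------
Sales   | 58257
Finance | 74861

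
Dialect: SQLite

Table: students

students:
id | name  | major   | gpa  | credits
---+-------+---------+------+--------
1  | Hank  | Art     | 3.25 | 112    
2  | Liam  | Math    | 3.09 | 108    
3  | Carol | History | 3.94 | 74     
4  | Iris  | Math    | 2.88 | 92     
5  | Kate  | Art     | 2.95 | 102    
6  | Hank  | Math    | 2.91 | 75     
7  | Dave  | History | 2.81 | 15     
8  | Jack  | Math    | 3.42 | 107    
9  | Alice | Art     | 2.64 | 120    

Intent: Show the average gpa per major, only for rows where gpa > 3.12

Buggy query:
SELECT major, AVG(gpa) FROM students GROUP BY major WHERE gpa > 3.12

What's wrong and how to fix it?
Bug: WHERE cannot follow GROUP BY

Fix: Place WHERE between FROM and GROUP BY

Corrected query:
SELECT major, AVG(gpa) FROM students WHERE gpa > 3.12 GROUP BY major

Result:
major   | AVG(gpa)
--------+---------
Art     | 3.25    
History | 3.94    
Math    | 3.42    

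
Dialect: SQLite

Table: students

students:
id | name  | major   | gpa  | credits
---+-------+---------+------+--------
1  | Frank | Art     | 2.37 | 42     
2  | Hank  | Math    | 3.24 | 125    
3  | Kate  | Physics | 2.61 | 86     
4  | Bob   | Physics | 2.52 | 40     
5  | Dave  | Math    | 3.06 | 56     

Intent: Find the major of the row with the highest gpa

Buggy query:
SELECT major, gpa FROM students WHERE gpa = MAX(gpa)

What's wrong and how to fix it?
Bug: MAX(gpa) is an aggregate and cannot be used directly in WHERE

Fix: Wrap MAX in a scalar subquery so WHERE compares against a single value

Corrected query:
SELECT major, gpa FROM students WHERE gpa = (SELECT MAX(gpa) FROM students)

Result:
major | gpa 
------+-----
Math  | 3.24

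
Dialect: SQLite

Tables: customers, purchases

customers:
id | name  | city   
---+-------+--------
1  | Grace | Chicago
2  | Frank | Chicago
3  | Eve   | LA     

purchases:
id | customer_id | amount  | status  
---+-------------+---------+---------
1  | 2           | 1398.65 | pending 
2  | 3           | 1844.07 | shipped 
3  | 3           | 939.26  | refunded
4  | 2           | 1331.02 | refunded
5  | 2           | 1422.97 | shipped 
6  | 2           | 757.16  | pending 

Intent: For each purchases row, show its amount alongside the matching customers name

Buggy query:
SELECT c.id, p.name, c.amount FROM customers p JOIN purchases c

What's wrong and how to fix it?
Bug: Missing join condition: each purchases row is matched to all customers rows instead of just its own

Fix: Add ON c.customer_id = p.id to the JOIN

Corrected query:
SELECT c.id, p.name, c.amount FROM customers p JOIN purchases c ON c.customer_id = p.id

Result:
id | name  | amount 
---+-------+--------
1  | Frank | 1398.65
2  | Eve   | 1844.07
3  | Eve   | 939.26 
4  | Frank | 1331.02
5  | Frank | 1422.97
6  | Frank | 757.16 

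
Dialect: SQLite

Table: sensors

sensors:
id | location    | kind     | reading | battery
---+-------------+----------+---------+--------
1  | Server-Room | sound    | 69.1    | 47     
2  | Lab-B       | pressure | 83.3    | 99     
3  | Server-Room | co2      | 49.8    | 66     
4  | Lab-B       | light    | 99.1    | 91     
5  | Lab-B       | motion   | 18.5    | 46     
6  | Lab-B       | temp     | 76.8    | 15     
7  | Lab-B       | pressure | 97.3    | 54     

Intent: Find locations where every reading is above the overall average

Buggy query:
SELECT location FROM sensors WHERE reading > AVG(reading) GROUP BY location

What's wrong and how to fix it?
Bug: WHERE evaluates per row before aggregation, so AVG() is unavailable

Fix: Compute the overall average in a scalar subquery and compare each group's MIN against it in HAVING

Corrected query:
SELECT location FROM sensors GROUP BY location HAVING MIN(reading) > (SELECT AVG(reading) FROM sensors)

Result:
(no rows)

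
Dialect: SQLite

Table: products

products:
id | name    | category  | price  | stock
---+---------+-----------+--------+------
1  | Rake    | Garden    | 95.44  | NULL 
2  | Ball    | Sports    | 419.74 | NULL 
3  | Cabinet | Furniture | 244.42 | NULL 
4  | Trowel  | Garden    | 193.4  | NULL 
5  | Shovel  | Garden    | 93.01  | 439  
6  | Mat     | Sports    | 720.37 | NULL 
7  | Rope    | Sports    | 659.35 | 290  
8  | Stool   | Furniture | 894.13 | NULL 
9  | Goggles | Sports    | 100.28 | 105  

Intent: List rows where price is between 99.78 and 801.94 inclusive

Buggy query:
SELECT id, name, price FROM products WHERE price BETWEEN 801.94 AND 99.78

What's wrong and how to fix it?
Bug: BETWEEN expects the lower bound first; with 801.94 AND 99.78 the range is empty

Fix: Swap the bounds so the smaller value comes first

Corrected query:
SELECT id, name, price FROM products WHERE price BETWEEN 99.78 AND 801.94

Result:
id | name    | price 
---+---------+-------
2  | Ball    | 419.74
3  | Cabinet | 244.42
4  | Trowel  | 193.4 
6  | Mat     | 720.37
7  | Rope    | 659.35
9  | Goggles | 100.28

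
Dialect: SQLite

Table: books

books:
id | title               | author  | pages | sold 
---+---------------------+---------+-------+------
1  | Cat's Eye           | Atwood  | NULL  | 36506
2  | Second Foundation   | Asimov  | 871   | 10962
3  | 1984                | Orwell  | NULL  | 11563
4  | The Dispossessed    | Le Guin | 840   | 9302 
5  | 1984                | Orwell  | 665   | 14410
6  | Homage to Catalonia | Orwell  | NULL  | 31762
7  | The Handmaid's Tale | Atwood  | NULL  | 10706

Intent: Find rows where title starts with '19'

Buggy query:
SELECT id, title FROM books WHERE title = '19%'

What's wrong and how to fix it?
Bug: '=' compares the literal string including the % character; pattern matching needs LIKE

Fix: Use LIKE for wildcard pattern matching

Corrected query:
SELECT id, title FROM books WHERE title LIKE '19%'

Result:
id | title
---+------
3  | 1984 
5  | 1984 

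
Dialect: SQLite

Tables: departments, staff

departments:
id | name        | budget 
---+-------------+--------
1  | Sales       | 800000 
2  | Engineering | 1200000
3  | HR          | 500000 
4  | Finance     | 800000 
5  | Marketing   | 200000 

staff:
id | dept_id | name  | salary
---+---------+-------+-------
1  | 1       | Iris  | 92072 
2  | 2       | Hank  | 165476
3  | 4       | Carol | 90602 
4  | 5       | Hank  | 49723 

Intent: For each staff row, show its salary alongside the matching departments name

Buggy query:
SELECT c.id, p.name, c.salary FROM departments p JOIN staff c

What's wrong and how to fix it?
Bug: Missing join condition: each staff row is matched to all departments rows instead of just its own

Fix: Add ON c.dept_id = p.id to the JOIN

Corrected query:
SELECT c.id, p.name, c.salary FROM departments p JOIN staff c ON c.dept_id = p.id

Result:
id | name        | salary
---+-------------+-------
1  | Sales       | 92072 
2  | Engineering | 165476
3  | Finance     | 90602 
4  | Marketing   | 49723 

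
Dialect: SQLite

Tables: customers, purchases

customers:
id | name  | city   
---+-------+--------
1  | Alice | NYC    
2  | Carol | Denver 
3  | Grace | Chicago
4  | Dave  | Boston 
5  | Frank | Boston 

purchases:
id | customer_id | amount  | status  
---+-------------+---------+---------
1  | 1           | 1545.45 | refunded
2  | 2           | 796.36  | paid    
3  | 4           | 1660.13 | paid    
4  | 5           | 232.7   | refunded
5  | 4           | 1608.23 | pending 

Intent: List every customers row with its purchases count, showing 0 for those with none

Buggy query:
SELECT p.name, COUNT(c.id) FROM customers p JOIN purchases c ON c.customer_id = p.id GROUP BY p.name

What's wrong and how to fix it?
Bug: An inner join excludes parents with zero children

Fix: Switch to LEFT JOIN to retain unmatched parent rows

Corrected query:
SELECT p.name, COUNT(c.id) FROM customers p LEFT JOIN purchases c ON c.customer_id = p.id GROUP BY p.name

Result:
name  | COUNT(c.id)
------+------------
Alice | 1          
Carol | 1          
Dave  | 2          
Frank | 1          
Grace | 0          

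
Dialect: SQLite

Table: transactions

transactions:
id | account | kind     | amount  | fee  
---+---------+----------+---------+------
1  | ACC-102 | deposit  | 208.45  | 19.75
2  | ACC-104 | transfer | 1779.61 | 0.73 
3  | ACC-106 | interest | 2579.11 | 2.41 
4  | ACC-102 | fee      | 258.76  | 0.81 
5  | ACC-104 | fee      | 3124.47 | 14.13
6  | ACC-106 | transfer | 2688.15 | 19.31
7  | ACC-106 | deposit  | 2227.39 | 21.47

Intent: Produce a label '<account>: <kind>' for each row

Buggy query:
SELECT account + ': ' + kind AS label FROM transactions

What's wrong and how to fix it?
Bug: '+' is numeric addition; on text columns SQLite converts them to 0 instead of concatenating

Fix: Replace + with || to concatenate text

Corrected query:
SELECT account || ': ' || kind AS label FROM transactions

Result:
label            
-----------------
ACC-102: deposit 
ACC-104: transfer
ACC-106: interest
ACC-102: fee     
ACC-104: fee     
ACC-106: transfer
ACC-106: deposit 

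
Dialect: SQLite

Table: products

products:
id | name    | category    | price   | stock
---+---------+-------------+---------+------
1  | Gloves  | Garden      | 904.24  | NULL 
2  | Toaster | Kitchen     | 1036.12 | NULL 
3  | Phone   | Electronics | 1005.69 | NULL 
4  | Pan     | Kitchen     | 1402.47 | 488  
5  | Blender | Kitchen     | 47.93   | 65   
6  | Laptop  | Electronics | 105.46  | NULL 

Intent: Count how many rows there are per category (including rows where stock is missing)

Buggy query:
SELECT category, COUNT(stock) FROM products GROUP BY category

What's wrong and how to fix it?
Bug: COUNT(column) counts non-NULL values only; rows with NULL stock aren't counted

Fix: Use COUNT(*) to count all rows regardless of NULL

Corrected query:
SELECT category, COUNT(*) FROM products GROUP BY category

Result:
category    | COUNT(*)
------------+---------
Electronics | 2       
Garden      | 1       
Kitchen     | 3       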